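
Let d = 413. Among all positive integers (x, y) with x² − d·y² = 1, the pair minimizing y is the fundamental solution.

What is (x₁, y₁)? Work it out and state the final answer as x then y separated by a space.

113399 5580

√413 = [20; 3,9,1,4,1,9,3,40, …], period ℓ=8 (even) → k=7
i=0: a=20 ⇒ p=20, q=1
i=1: a=3 ⇒ p=61, q=3
…
i=3: a=1 ⇒ p=630, q=31
…
i=5: a=1 ⇒ p=3719, q=183
i=6: a=9 ⇒ p=36560, q=1799
i=7: a=3 ⇒ p=113399, q=5580
→ (113399, 5580).  Check: 113399²=12859333201, 413·5580²=12859333200, difference 1.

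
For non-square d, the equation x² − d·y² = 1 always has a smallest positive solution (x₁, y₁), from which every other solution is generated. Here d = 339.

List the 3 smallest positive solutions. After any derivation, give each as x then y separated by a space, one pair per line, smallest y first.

97970 5321
19196241799 1042596740
3761311617998090 204286405230279

√339 = [18; 2,2,2,1,17,1,2,2,2,36, …], period ℓ=10 (even) → k=9
a_0=18:  p_0=18·1+0=18,  q_0=18·0+1=1
a_1=2:  p_1=2·18+1=37,  q_1=2·1+0=2
a_2=2:  p_2=2·37+18=92,  q_2=2·2+1=5
…
a_4=1:  p_4=1·221+92=313,  q_4=1·12+5=17
…
a_6=1:  p_6=1·5542+313=5855,  q_6=1·301+17=318
…
a_8=2:  p_8=2·17252+5855=40359,  q_8=2·937+318=2192
a_9=2:  p_9=2·40359+17252=97970,  q_9=2·2192+937=5321
fundamental: x₁=97970, y₁=5321  (since 9598120900 − 339·28313041 = 1)
(97970+5321√339)^2 = 19196241799 + 1042596740√339
(97970+5321√339)^3 = 3761311617998090 + 204286405230279√339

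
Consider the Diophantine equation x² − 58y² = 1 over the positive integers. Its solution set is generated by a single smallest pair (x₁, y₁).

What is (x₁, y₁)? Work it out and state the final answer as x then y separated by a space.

[7; 1,1,1,1,1,1,14] for √58; ℓ=7 ⇒ convergent index 13
step 0: (7, 1)  from 7·(1,0) + (0,1)
…
step 2: (15, 2)  from 1·(8,1) + (7,1)
…
step 4: (38, 5)  from 1·(23,3) + (15,2)
step 5: (61, 8)  from 1·(38,5) + (23,3)
…
step 7: (1447, 190)  from 14·(99,13) + (61,8)
step 8: (1546, 203)  from 1·(1447,190) + (99,13)
step 9: (2993, 393)  from 1·(1546,203) + (1447,190)
step 10: (4539, 596)  from 1·(2993,393) + (1546,203)
step 11: (7532, 989)  from 1·(4539,596) + (2993,393)
step 12: (12071, 1585)  from 1·(7532,989) + (4539,596)
step 13: (19603, 2574)  from 1·(12071,1585) + (7532,989)
fundamental: x₁=19603, y₁=2574  (since 384277609 − 58·6625476 = 1)

19603 2574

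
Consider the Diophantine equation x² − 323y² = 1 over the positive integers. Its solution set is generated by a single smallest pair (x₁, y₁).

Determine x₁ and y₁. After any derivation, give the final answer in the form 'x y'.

18 1

√323 → a₀=17, period (1,34); ℓ=2 even so k=1
i=0: a=17 ⇒ p=17, q=1
i=1: a=1 ⇒ p=18, q=1
(x₁, y₁) = (18, 1);  18² − 323·1² = 1 ✓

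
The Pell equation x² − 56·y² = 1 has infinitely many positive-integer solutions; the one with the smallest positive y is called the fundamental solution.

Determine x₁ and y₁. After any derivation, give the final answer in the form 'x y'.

15 2

[7; 2,14] for √56; ℓ=2 ⇒ convergent index 1
step 0: (7, 1)  from 7·(1,0) + (0,1)
step 1: (15, 2)  from 2·(7,1) + (1,0)
(x₁, y₁) = (15, 2);  15² − 56·2² = 1 ✓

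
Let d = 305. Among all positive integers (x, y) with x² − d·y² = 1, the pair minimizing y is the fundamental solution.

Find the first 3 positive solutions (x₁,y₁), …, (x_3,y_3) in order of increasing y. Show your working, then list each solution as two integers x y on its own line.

489 28
478241 27384
467719209 26781524

[17; 2,6,2,34] for √305; ℓ=4 ⇒ convergent index 3
i=0: a=17 ⇒ p=17, q=1
i=1: a=2 ⇒ p=35, q=2
i=2: a=6 ⇒ p=227, q=13
i=3: a=2 ⇒ p=489, q=28
(x₁, y₁) = (489, 28);  489² − 305·28² = 1 ✓
(x_2, y_2) = (489·489 + 305·28·28, 489·28 + 28·489) = (478241, 27384)
(x_3, y_3) = (489·478241 + 305·28·27384, 489·27384 + 28·478241) = (467719209, 26781524)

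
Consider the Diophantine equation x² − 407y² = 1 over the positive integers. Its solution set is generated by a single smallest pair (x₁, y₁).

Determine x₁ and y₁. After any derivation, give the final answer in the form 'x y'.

√407 → a₀=20, period (5,1,2,1,5,40); ℓ=6 even so k=5
a_0=20:  p_0=20·1+0=20,  q_0=20·0+1=1
a_1=5:  p_1=5·20+1=101,  q_1=5·1+0=5
a_2=1:  p_2=1·101+20=121,  q_2=1·5+1=6
…
a_4=1:  p_4=1·343+121=464,  q_4=1·17+6=23
a_5=5:  p_5=5·464+343=2663,  q_5=5·23+17=132
(x₁, y₁) = (2663, 132);  2663² − 407·132² = 1 ✓

2663 132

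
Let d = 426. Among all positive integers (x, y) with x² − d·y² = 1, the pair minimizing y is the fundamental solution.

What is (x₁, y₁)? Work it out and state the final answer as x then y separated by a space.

[20; 1,1,1,3,2,6,2,3,1,1,1,40] for √426; ℓ=12 ⇒ convergent index 11
a_0=20:  p_0=20·1+0=20,  q_0=20·0+1=1
…
a_2=1:  p_2=1·21+20=41,  q_2=1·1+1=2
a_3=1:  p_3=1·41+21=62,  q_3=1·2+1=3
…
a_8=3:  p_8=3·7162+3323=24809,  q_8=3·347+161=1202
…
a_10=1:  p_10=1·31971+24809=56780,  q_10=1·1549+1202=2751
a_11=1:  p_11=1·56780+31971=88751,  q_11=1·2751+1549=4300
→ (88751, 4300).  Check: 88751²=7876740001, 426·4300²=7876740000, difference 1.

88751 4300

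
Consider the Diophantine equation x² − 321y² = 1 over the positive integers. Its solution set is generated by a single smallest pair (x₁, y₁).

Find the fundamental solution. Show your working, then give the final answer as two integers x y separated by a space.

215 12

√321 → a₀=17, period (1,10,1,34); ℓ=4 even so k=3
i=0: a=17 ⇒ p=17, q=1
i=1: a=1 ⇒ p=18, q=1
i=2: a=10 ⇒ p=197, q=11
i=3: a=1 ⇒ p=215, q=12
fundamental: x₁=215, y₁=12  (since 46225 − 321·144 = 1)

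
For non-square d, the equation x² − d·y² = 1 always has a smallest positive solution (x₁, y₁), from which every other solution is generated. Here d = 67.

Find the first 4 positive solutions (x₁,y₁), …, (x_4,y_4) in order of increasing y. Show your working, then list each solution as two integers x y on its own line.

√67 → a₀=8, period (5,2,1,1,7,1,1,2,5,16); ℓ=10 even so k=9
i=0: a=8 ⇒ p=8, q=1
…
i=3: a=1 ⇒ p=131, q=16
…
i=6: a=1 ⇒ p=1899, q=232
i=7: a=1 ⇒ p=3577, q=437
i=8: a=2 ⇒ p=9053, q=1106
i=9: a=5 ⇒ p=48842, q=5967
fundamental: x₁=48842, y₁=5967  (since 2385540964 − 67·35605089 = 1)
(x_2, y_2) = (48842·48842 + 67·5967·5967, 48842·5967 + 5967·48842) = (4771081927, 582880428)
(x_3, y_3) = (48842·4771081927 + 67·5967·582880428, 48842·582880428 + 5967·4771081927) = (466058366908226, 56938091722785)
(x_4, y_4) = (48842·466058366908226 + 67·5967·56938091722785, 48842·56938091722785 + 5967·466058366908226) = (45526445508292066657, 5561940551265649512)

48842 5967
4771081927 582880428
466058366908226 56938091722785
45526445508292066657 5561940551265649512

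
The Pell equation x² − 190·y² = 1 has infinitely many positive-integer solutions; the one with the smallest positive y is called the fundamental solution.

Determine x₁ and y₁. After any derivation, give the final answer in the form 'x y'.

52021 3774

√190 = [13; 1,3,1,1,1,…,3,1,26, …], period ℓ=14 (even) → k=13
k=0  a_k=13  p_k/q_k = 13/1
…
k=2  a_k=3  p_k/q_k = 55/4
k=3  a_k=1  p_k/q_k = 69/5
…
k=11  a_k=1  p_k/q_k = 11234/815
k=12  a_k=3  p_k/q_k = 40787/2959
k=13  a_k=1  p_k/q_k = 52021/3774
(x₁, y₁) = (52021, 3774);  52021² − 190·3774² = 1 ✓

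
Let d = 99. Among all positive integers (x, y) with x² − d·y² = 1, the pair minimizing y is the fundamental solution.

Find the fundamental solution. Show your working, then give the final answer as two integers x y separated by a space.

10 1

√99 = [9; 1,18, …], period ℓ=2 (even) → k=1
i=0: a=9 ⇒ p=9, q=1
i=1: a=1 ⇒ p=10, q=1
→ (10, 1).  Check: 10²=100, 99·1²=99, difference 1.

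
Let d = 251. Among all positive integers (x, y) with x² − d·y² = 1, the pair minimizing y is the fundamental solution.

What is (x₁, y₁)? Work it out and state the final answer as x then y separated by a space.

3674890 231957

√251 → a₀=15, period (1,5,2,1,2,…,5,1,30); ℓ=14 even so k=13
i=0: a=15 ⇒ p=15, q=1
…
i=6: a=2 ⇒ p=1917, q=121
…
i=8: a=2 ⇒ p=61043, q=3853
…
i=12: a=5 ⇒ p=3097857, q=195535
i=13: a=1 ⇒ p=3674890, q=231957
fundamental: x₁=3674890, y₁=231957  (since 13504816512100 − 251·53804049849 = 1)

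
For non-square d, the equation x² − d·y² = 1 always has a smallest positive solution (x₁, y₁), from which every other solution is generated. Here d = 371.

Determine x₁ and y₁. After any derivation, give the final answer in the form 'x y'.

d=371: √d = [19; 3,1,4,1,3,38] (ℓ=6, even), read p_5/q_5
i=0: a=19 ⇒ p=19, q=1
i=1: a=3 ⇒ p=58, q=3
i=2: a=1 ⇒ p=77, q=4
i=3: a=4 ⇒ p=366, q=19
i=4: a=1 ⇒ p=443, q=23
i=5: a=3 ⇒ p=1695, q=88
fundamental: x₁=1695, y₁=88  (since 2873025 − 371·7744 = 1)

1695 88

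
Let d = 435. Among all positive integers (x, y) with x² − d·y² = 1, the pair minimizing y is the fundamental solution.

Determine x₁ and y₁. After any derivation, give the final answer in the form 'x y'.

146 7

√435 = [20; 1,5,1,40, …], period ℓ=4 (even) → k=3
k=0  a_k=20  p_k/q_k = 20/1
k=1  a_k=1  p_k/q_k = 21/1
k=2  a_k=5  p_k/q_k = 125/6
k=3  a_k=1  p_k/q_k = 146/7
→ (146, 7).  Check: 146²=21316, 435·7²=21315, difference 1.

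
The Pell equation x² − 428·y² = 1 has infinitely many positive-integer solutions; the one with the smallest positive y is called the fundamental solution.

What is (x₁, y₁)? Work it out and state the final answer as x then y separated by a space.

1850887 89466

√428 = [20; 1,2,4,1,5,10,5,1,4,2,1,40, …], period ℓ=12 (even) → k=11
k=0  a_k=20  p_k/q_k = 20/1
…
k=5  a_k=5  p_k/q_k = 1924/93
k=6  a_k=10  p_k/q_k = 19571/946
k=7  a_k=5  p_k/q_k = 99779/4823
k=8  a_k=1  p_k/q_k = 119350/5769
…
k=10  a_k=2  p_k/q_k = 1273708/61567
k=11  a_k=1  p_k/q_k = 1850887/89466
→ (1850887, 89466).  Check: 1850887²=3425782686769, 428·89466²=3425782686768, difference 1.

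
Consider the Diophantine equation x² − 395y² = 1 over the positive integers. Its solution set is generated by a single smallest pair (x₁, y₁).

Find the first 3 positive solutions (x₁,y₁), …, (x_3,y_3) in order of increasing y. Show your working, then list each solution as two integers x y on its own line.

159 8
50561 2544
16078239 808984

[19; 1,6,1,38] for √395; ℓ=4 ⇒ convergent index 3
k=0  a_k=19  p_k/q_k = 19/1
…
k=2  a_k=6  p_k/q_k = 139/7
k=3  a_k=1  p_k/q_k = 159/8
fundamental: x₁=159, y₁=8  (since 25281 − 395·64 = 1)
k=2:  x_2 = 159·159+395·8·8 = 50561,  y_2 = 159·8+8·159 = 2544
k=3:  x_3 = 159·50561+395·8·2544 = 16078239,  y_3 = 159·2544+8·50561 = 808984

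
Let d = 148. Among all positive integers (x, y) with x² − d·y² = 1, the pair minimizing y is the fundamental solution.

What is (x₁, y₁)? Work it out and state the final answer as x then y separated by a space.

√148 = [12; 6,24, …], period ℓ=2 (even) → k=1
i=0: a=12 ⇒ p=12, q=1
i=1: a=6 ⇒ p=73, q=6
(x₁, y₁) = (73, 6);  73² − 148·6² = 1 ✓

73 6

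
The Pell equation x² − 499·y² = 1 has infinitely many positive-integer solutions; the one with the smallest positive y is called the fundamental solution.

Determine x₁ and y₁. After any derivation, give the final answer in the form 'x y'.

4490 201

d=499: √d = [22; 2,1,21,1,2,44] (ℓ=6, even), read p_5/q_5
k=0  a_k=22  p_k/q_k = 22/1
k=1  a_k=2  p_k/q_k = 45/2
k=2  a_k=1  p_k/q_k = 67/3
…
k=4  a_k=1  p_k/q_k = 1519/68
k=5  a_k=2  p_k/q_k = 4490/201
→ (4490, 201).  Check: 4490²=20160100, 499·201²=20160099, difference 1.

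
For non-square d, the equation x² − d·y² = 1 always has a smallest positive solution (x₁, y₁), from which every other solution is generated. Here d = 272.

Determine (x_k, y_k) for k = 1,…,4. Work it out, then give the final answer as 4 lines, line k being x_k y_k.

[16; 2,32] for √272; ℓ=2 ⇒ convergent index 1
k=0  a_k=16  p_k/q_k = 16/1
k=1  a_k=2  p_k/q_k = 33/2
fundamental: x₁=33, y₁=2  (since 1089 − 272·4 = 1)
k=2:  x_2 = 33·33+272·2·2 = 2177,  y_2 = 33·2+2·33 = 132
k=3:  x_3 = 33·2177+272·2·132 = 143649,  y_3 = 33·132+2·2177 = 8710
k=4:  x_4 = 33·143649+272·2·8710 = 9478657,  y_4 = 33·8710+2·143649 = 574728

33 2
2177 132
143649 8710
9478657 574728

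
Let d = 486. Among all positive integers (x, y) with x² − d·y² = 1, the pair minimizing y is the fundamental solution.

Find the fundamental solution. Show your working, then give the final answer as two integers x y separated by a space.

d=486: √d = [22; 22,44] (ℓ=2, even), read p_1/q_1
step 0: (22, 1)  from 22·(1,0) + (0,1)
step 1: (485, 22)  from 22·(22,1) + (1,0)
fundamental: x₁=485, y₁=22  (since 235225 − 486·484 = 1)

485 22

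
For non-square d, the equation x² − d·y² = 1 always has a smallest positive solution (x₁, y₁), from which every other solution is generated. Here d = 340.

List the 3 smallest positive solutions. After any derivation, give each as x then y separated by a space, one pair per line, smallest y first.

285769 15498
163327842721 8857695924
93348068572789129 5062509812995614

√340 → a₀=18, period (2,3,1,1,1,…,3,2,36); ℓ=14 even so k=13
a_0=18:  p_0=18·1+0=18,  q_0=18·0+1=1
a_1=2:  p_1=2·18+1=37,  q_1=2·1+0=2
a_2=3:  p_2=3·37+18=129,  q_2=3·2+1=7
a_3=1:  p_3=1·129+37=166,  q_3=1·7+2=9
…
a_5=1:  p_5=1·295+166=461,  q_5=1·16+9=25
…
a_7=8:  p_7=8·756+461=6509,  q_7=8·41+25=353
a_8=1:  p_8=1·6509+756=7265,  q_8=1·353+41=394
a_9=1:  p_9=1·7265+6509=13774,  q_9=1·394+353=747
a_10=1:  p_10=1·13774+7265=21039,  q_10=1·747+394=1141
a_11=1:  p_11=1·21039+13774=34813,  q_11=1·1141+747=1888
a_12=3:  p_12=3·34813+21039=125478,  q_12=3·1888+1141=6805
a_13=2:  p_13=2·125478+34813=285769,  q_13=2·6805+1888=15498
fundamental: x₁=285769, y₁=15498  (since 81663921361 − 340·240188004 = 1)
(x_2, y_2) = (285769·285769 + 340·15498·15498, 285769·15498 + 15498·285769) = (163327842721, 8857695924)
(x_3, y_3) = (285769·163327842721 + 340·15498·8857695924, 285769·8857695924 + 15498·163327842721) = (93348068572789129, 5062509812995614)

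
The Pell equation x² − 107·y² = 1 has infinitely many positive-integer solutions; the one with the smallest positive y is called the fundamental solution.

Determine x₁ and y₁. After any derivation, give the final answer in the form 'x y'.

962 93

[10; 2,1,9,1,2,20] for √107; ℓ=6 ⇒ convergent index 5
i=0: a=10 ⇒ p=10, q=1
i=1: a=2 ⇒ p=21, q=2
…
i=4: a=1 ⇒ p=331, q=32
i=5: a=2 ⇒ p=962, q=93
(x₁, y₁) = (962, 93);  962² − 107·93² = 1 ✓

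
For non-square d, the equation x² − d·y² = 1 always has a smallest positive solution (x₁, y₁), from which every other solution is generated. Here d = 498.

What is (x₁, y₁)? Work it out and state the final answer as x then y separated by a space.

√498 → a₀=22, period (3,6,22,6,3,44); ℓ=6 even so k=5
a_0=22:  p_0=22·1+0=22,  q_0=22·0+1=1
a_1=3:  p_1=3·22+1=67,  q_1=3·1+0=3
…
a_4=6:  p_4=6·9395+424=56794,  q_4=6·421+19=2545
a_5=3:  p_5=3·56794+9395=179777,  q_5=3·2545+421=8056
fundamental: x₁=179777, y₁=8056  (since 32319769729 − 498·64899136 = 1)

179777 8056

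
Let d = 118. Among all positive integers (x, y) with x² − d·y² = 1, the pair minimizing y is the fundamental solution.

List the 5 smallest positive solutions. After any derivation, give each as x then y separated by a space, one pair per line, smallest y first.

√118 = [10; 1,6,3,2,10,2,3,6,1,20, …], period ℓ=10 (even) → k=9
a_0=10:  p_0=10·1+0=10,  q_0=10·0+1=1
…
a_4=2:  p_4=2·239+76=554,  q_4=2·22+7=51
…
a_8=6:  p_8=6·42115+12112=264802,  q_8=6·3877+1115=24377
a_9=1:  p_9=1·264802+42115=306917,  q_9=1·24377+3877=28254
→ (306917, 28254).  Check: 306917²=94198044889, 118·28254²=94198044888, difference 1.
k=2:  x_2 = 306917·306917+118·28254·28254 = 188396089777,  y_2 = 306917·28254+28254·306917 = 17343265836
k=3:  x_3 = 306917·188396089777+118·28254·17343265836 = 115643925371868101,  y_3 = 306917·17343265836+28254·188396089777 = 10645886241146970
k=4:  x_4 = 306917·115643925371868101+118·28254·10645886241146970 = 70986173286526887819457,  y_4 = 306917·10645886241146970+28254·115643925371868101 = 6534806934930865917144
k=5:  x_5 = 306917·70986173286526887819457+118·28254·6534806934930865917144 = 43573726693046301732396700037,  y_5 = 306917·6534806934930865917144+28254·70986173286526887819457 = 4011286680085707263143023126

306917 28254
188396089777 17343265836
115643925371868101 10645886241146970
70986173286526887819457 6534806934930865917144
43573726693046301732396700037 4011286680085707263143023126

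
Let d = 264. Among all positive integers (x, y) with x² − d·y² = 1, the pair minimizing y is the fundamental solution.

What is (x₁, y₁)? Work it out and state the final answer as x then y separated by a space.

√264 = [16; 4,32, …], period ℓ=2 (even) → k=1
k=0  a_k=16  p_k/q_k = 16/1
k=1  a_k=4  p_k/q_k = 65/4
(x₁, y₁) = (65, 4);  65² − 264·4² = 1 ✓

65 4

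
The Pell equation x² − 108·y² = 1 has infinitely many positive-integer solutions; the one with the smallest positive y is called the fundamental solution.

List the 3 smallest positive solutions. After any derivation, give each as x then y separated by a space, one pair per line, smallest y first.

1351 130
3650401 351260
9863382151 949104390

√108 → a₀=10, period (2,1,1,4,1,1,2,20); ℓ=8 even so k=7
a_0=10:  p_0=10·1+0=10,  q_0=10·0+1=1
a_1=2:  p_1=2·10+1=21,  q_1=2·1+0=2
…
a_5=1:  p_5=1·239+52=291,  q_5=1·23+5=28
a_6=1:  p_6=1·291+239=530,  q_6=1·28+23=51
a_7=2:  p_7=2·530+291=1351,  q_7=2·51+28=130
(x₁, y₁) = (1351, 130);  1351² − 108·130² = 1 ✓
(x_2, y_2) = (1351·1351 + 108·130·130, 1351·130 + 130·1351) = (3650401, 351260)
(x_3, y_3) = (1351·3650401 + 108·130·351260, 1351·351260 + 130·3650401) = (9863382151, 949104390)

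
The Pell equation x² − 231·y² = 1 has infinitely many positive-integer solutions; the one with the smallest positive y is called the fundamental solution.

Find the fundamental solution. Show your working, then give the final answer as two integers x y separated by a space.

d=231: √d = [15; 5,30] (ℓ=2, even), read p_1/q_1
step 0: (15, 1)  from 15·(1,0) + (0,1)
step 1: (76, 5)  from 5·(15,1) + (1,0)
fundamental: x₁=76, y₁=5  (since 5776 − 231·25 = 1)

76 5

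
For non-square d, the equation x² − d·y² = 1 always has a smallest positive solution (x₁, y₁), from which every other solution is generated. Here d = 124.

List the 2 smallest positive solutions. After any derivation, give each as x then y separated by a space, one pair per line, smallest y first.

4620799 414960
42703566796801 3834893506080

d=124: √d = [11; 7,2,1,1,1,…,2,7,22] (ℓ=16, even), read p_15/q_15
i=0: a=11 ⇒ p=11, q=1
…
i=5: a=1 ⇒ p=657, q=59
i=6: a=3 ⇒ p=2383, q=214
…
i=10: a=3 ⇒ p=67292, q=6043
i=11: a=1 ⇒ p=84875, q=7622
…
i=14: a=2 ⇒ p=626251, q=56239
i=15: a=7 ⇒ p=4620799, q=414960
(x₁, y₁) = (4620799, 414960);  4620799² − 124·414960² = 1 ✓
n=2: (4620799,414960)∘(4620799,414960) = (4620799·4620799+124·414960·414960, 4620799·414960+414960·4620799) = (42703566796801,3834893506080)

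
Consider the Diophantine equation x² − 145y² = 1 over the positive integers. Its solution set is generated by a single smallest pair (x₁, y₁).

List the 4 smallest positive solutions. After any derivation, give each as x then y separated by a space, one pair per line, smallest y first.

√145 → a₀=12, period (24); ℓ=1 odd so k=1
a_0=12:  p_0=12·1+0=12,  q_0=12·0+1=1
a_1=24:  p_1=24·12+1=289,  q_1=24·1+0=24
fundamental: x₁=289, y₁=24  (since 83521 − 145·576 = 1)
n=2: (289,24)∘(289,24) = (289·289+145·24·24, 289·24+24·289) = (167041,13872)
n=3: (167041,13872)∘(289,24) = (289·167041+145·24·13872, 289·13872+24·167041) = (96549409,8017992)
n=4: (96549409,8017992)∘(289,24) = (289·96549409+145·24·8017992, 289·8017992+24·96549409) = (55805391361,4634385504)

289 24
167041 13872
96549409 8017992
55805391361 4634385504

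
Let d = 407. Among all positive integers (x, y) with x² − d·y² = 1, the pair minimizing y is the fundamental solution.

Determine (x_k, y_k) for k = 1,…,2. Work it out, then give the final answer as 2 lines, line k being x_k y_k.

√407 → a₀=20, period (5,1,2,1,5,40); ℓ=6 even so k=5
k=0  a_k=20  p_k/q_k = 20/1
k=1  a_k=5  p_k/q_k = 101/5
k=2  a_k=1  p_k/q_k = 121/6
k=3  a_k=2  p_k/q_k = 343/17
k=4  a_k=1  p_k/q_k = 464/23
k=5  a_k=5  p_k/q_k = 2663/132
fundamental: x₁=2663, y₁=132  (since 7091569 − 407·17424 = 1)
n=2: (2663,132)∘(2663,132) = (2663·2663+407·132·132, 2663·132+132·2663) = (14183137,703032)

2663 132
14183137 703032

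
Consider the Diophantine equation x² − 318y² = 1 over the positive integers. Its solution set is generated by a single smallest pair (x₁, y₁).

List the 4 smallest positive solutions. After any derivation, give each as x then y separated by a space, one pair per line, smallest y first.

[17; 1,4,1,34] for √318; ℓ=4 ⇒ convergent index 3
a_0=17:  p_0=17·1+0=17,  q_0=17·0+1=1
a_1=1:  p_1=1·17+1=18,  q_1=1·1+0=1
a_2=4:  p_2=4·18+17=89,  q_2=4·1+1=5
a_3=1:  p_3=1·89+18=107,  q_3=1·5+1=6
fundamental: x₁=107, y₁=6  (since 11449 − 318·36 = 1)
(x_2, y_2) = (107·107 + 318·6·6, 107·6 + 6·107) = (22897, 1284)
(x_3, y_3) = (107·22897 + 318·6·1284, 107·1284 + 6·22897) = (4899851, 274770)
(x_4, y_4) = (107·4899851 + 318·6·274770, 107·274770 + 6·4899851) = (1048545217, 58799496)

107 6
22897 1284
4899851 274770
1048545217 58799496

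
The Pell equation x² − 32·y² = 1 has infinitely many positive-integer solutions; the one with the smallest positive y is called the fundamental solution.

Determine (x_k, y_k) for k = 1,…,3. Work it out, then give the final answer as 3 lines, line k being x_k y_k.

√32 → a₀=5, period (1,1,1,10); ℓ=4 even so k=3
step 0: (5, 1)  from 5·(1,0) + (0,1)
step 1: (6, 1)  from 1·(5,1) + (1,0)
step 2: (11, 2)  from 1·(6,1) + (5,1)
step 3: (17, 3)  from 1·(11,2) + (6,1)
→ (17, 3).  Check: 17²=289, 32·3²=288, difference 1.
(17+3√32)^2 = 577 + 102√32
(17+3√32)^3 = 19601 + 3465√32

17 3
577 102
19601 3465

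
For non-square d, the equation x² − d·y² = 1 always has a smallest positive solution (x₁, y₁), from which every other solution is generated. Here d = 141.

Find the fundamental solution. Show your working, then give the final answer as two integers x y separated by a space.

95 8

√141 = [11; 1,6,1,22, …], period ℓ=4 (even) → k=3
k=0  a_k=11  p_k/q_k = 11/1
…
k=2  a_k=6  p_k/q_k = 83/7
k=3  a_k=1  p_k/q_k = 95/8
→ (95, 8).  Check: 95²=9025, 141·8²=9024, difference 1.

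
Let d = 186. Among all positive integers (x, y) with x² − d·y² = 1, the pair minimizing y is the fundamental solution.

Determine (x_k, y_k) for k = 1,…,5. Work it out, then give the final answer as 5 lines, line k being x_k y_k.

[13; 1,1,1,3,4,3,1,1,1,26] for √186; ℓ=10 ⇒ convergent index 9
k=0  a_k=13  p_k/q_k = 13/1
k=1  a_k=1  p_k/q_k = 14/1
…
k=4  a_k=3  p_k/q_k = 150/11
…
k=6  a_k=3  p_k/q_k = 2073/152
…
k=8  a_k=1  p_k/q_k = 4787/351
k=9  a_k=1  p_k/q_k = 7501/550
→ (7501, 550).  Check: 7501²=56265001, 186·550²=56265000, difference 1.
n=2: (7501,550)∘(7501,550) = (7501·7501+186·550·550, 7501·550+550·7501) = (112530001,8251100)
n=3: (112530001,8251100)∘(7501,550) = (7501·112530001+186·550·8251100, 7501·8251100+550·112530001) = (1688175067501,123783001650)
n=4: (1688175067501,123783001650)∘(7501,550) = (7501·1688175067501+186·550·123783001650, 7501·123783001650+550·1688175067501) = (25326002250120001,1856992582502200)
n=5: (25326002250120001,1856992582502200)∘(7501,550) = (7501·25326002250120001+186·550·1856992582502200, 7501·1856992582502200+550·25326002250120001) = (379940684068125187501,27858602598915002750)

7501 550
112530001 8251100
1688175067501 123783001650
25326002250120001 1856992582502200
379940684068125187501 27858602598915002750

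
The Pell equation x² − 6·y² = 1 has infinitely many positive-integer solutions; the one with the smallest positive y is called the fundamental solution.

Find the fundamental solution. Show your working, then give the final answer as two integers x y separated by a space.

√6 → a₀=2, period (2,4); ℓ=2 even so k=1
a_0=2:  p_0=2·1+0=2,  q_0=2·0+1=1
a_1=2:  p_1=2·2+1=5,  q_1=2·1+0=2
fundamental: x₁=5, y₁=2  (since 25 − 6·4 = 1)

5 2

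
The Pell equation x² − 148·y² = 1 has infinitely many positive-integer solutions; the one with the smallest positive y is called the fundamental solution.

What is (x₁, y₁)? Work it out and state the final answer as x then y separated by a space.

73 6

√148 → a₀=12, period (6,24); ℓ=2 even so k=1
i=0: a=12 ⇒ p=12, q=1
i=1: a=6 ⇒ p=73, q=6
→ (73, 6).  Check: 73²=5329, 148·6²=5328, difference 1.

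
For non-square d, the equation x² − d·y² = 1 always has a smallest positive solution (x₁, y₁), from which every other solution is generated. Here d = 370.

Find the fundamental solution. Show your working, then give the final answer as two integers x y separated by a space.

[19; 4,4,38] for √370; ℓ=3 ⇒ convergent index 5
step 0: (19, 1)  from 19·(1,0) + (0,1)
step 1: (77, 4)  from 4·(19,1) + (1,0)
step 2: (327, 17)  from 4·(77,4) + (19,1)
step 3: (12503, 650)  from 38·(327,17) + (77,4)
step 4: (50339, 2617)  from 4·(12503,650) + (327,17)
step 5: (213859, 11118)  from 4·(50339,2617) + (12503,650)
(x₁, y₁) = (213859, 11118);  213859² − 370·11118² = 1 ✓

213859 11118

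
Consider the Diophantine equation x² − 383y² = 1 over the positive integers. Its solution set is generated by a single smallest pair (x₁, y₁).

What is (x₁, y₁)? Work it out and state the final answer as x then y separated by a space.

18768 959

√383 → a₀=19, period (1,1,3,19,3,1,1,38); ℓ=8 even so k=7
i=0: a=19 ⇒ p=19, q=1
…
i=2: a=1 ⇒ p=39, q=2
…
i=4: a=19 ⇒ p=2642, q=135
…
i=6: a=1 ⇒ p=10705, q=547
i=7: a=1 ⇒ p=18768, q=959
fundamental: x₁=18768, y₁=959  (since 352237824 − 383·919681 = 1)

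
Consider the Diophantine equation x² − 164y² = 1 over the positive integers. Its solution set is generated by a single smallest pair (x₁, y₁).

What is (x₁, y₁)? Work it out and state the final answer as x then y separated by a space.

2049 160

√164 → a₀=12, period (1,4,6,4,1,24); ℓ=6 even so k=5
step 0: (12, 1)  from 12·(1,0) + (0,1)
…
step 3: (397, 31)  from 6·(64,5) + (13,1)
step 4: (1652, 129)  from 4·(397,31) + (64,5)
step 5: (2049, 160)  from 1·(1652,129) + (397,31)
fundamental: x₁=2049, y₁=160  (since 4198401 − 164·25600 = 1)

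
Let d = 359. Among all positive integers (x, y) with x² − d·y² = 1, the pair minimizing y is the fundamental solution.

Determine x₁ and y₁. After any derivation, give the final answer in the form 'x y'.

[18; 1,17,1,36] for √359; ℓ=4 ⇒ convergent index 3
step 0: (18, 1)  from 18·(1,0) + (0,1)
step 1: (19, 1)  from 1·(18,1) + (1,0)
step 2: (341, 18)  from 17·(19,1) + (18,1)
step 3: (360, 19)  from 1·(341,18) + (19,1)
(x₁, y₁) = (360, 19);  360² − 359·19² = 1 ✓

360 19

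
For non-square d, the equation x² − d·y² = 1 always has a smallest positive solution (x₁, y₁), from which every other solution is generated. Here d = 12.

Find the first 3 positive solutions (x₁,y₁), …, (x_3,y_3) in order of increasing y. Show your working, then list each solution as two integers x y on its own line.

√12 → a₀=3, period (2,6); ℓ=2 even so k=1
i=0: a=3 ⇒ p=3, q=1
i=1: a=2 ⇒ p=7, q=2
→ (7, 2).  Check: 7²=49, 12·2²=48, difference 1.
n=2: (7,2)∘(7,2) = (7·7+12·2·2, 7·2+2·7) = (97,28)
n=3: (97,28)∘(7,2) = (7·97+12·2·28, 7·28+2·97) = (1351,390)

7 2
97 28
1351 390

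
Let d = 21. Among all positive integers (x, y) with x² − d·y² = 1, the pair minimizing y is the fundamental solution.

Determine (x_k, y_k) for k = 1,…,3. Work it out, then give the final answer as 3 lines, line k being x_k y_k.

d=21: √d = [4; 1,1,2,1,1,8] (ℓ=6, even), read p_5/q_5
k=0  a_k=4  p_k/q_k = 4/1
k=1  a_k=1  p_k/q_k = 5/1
…
k=3  a_k=2  p_k/q_k = 23/5
k=4  a_k=1  p_k/q_k = 32/7
k=5  a_k=1  p_k/q_k = 55/12
fundamental: x₁=55, y₁=12  (since 3025 − 21·144 = 1)
n=2: (55,12)∘(55,12) = (55·55+21·12·12, 55·12+12·55) = (6049,1320)
n=3: (6049,1320)∘(55,12) = (55·6049+21·12·1320, 55·1320+12·6049) = (665335,145188)

55 12
6049 1320
665335 145188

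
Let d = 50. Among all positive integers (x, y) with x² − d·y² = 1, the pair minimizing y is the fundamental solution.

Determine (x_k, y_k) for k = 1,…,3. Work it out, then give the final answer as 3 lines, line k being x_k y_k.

99 14
19601 2772
3880899 548842

d=50: √d = [7; 14] (ℓ=1, odd), read p_1/q_1
i=0: a=7 ⇒ p=7, q=1
i=1: a=14 ⇒ p=99, q=14
fundamental: x₁=99, y₁=14  (since 9801 − 50·196 = 1)
(99+14√50)^2 = 19601 + 2772√50
(99+14√50)^3 = 3880899 + 548842√50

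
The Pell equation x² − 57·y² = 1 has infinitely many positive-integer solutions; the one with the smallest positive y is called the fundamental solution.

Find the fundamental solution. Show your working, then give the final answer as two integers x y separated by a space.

151 20

[7; 1,1,4,1,1,14] for √57; ℓ=6 ⇒ convergent index 5
i=0: a=7 ⇒ p=7, q=1
…
i=2: a=1 ⇒ p=15, q=2
i=3: a=4 ⇒ p=68, q=9
i=4: a=1 ⇒ p=83, q=11
i=5: a=1 ⇒ p=151, q=20
(x₁, y₁) = (151, 20);  151² − 57·20² = 1 ✓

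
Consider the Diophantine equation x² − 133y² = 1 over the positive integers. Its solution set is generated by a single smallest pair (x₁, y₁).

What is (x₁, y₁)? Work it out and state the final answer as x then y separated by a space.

[11; 1,1,7,5,1,…,1,1,22] for √133; ℓ=16 ⇒ convergent index 15
a_0=11:  p_0=11·1+0=11,  q_0=11·0+1=1
…
a_3=7:  p_3=7·23+12=173,  q_3=7·2+1=15
…
a_6=1:  p_6=1·1061+888=1949,  q_6=1·92+77=169
a_7=1:  p_7=1·1949+1061=3010,  q_7=1·169+92=261
a_8=2:  p_8=2·3010+1949=7969,  q_8=2·261+169=691
a_9=1:  p_9=1·7969+3010=10979,  q_9=1·691+261=952
…
a_12=5:  p_12=5·29927+18948=168583,  q_12=5·2595+1643=14618
…
a_14=1:  p_14=1·1210008+168583=1378591,  q_14=1·104921+14618=119539
a_15=1:  p_15=1·1378591+1210008=2588599,  q_15=1·119539+104921=224460
→ (2588599, 224460).  Check: 2588599²=6700844782801, 133·224460²=6700844782800, difference 1.

2588599 224460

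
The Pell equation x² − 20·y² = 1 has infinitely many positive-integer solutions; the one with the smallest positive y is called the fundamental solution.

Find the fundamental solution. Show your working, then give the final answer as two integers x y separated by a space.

√20 → a₀=4, period (2,8); ℓ=2 even so k=1
step 0: (4, 1)  from 4·(1,0) + (0,1)
step 1: (9, 2)  from 2·(4,1) + (1,0)
→ (9, 2).  Check: 9²=81, 20·2²=80, difference 1.

9 2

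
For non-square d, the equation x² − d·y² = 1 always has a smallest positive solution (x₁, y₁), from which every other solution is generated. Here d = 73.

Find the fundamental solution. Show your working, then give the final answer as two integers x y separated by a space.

d=73: √d = [8; 1,1,5,5,1,1,16] (ℓ=7, odd), read p_13/q_13
step 0: (8, 1)  from 8·(1,0) + (0,1)
…
step 2: (17, 2)  from 1·(9,1) + (8,1)
step 3: (94, 11)  from 5·(17,2) + (9,1)
…
step 6: (1068, 125)  from 1·(581,68) + (487,57)
step 7: (17669, 2068)  from 16·(1068,125) + (581,68)
step 8: (18737, 2193)  from 1·(17669,2068) + (1068,125)
…
step 11: (1040241, 121751)  from 5·(200767,23498) + (36406,4261)
step 12: (1241008, 145249)  from 1·(1040241,121751) + (200767,23498)
step 13: (2281249, 267000)  from 1·(1241008,145249) + (1040241,121751)
→ (2281249, 267000).  Check: 2281249²=5204097000001, 73·267000²=5204097000000, difference 1.

2281249 267000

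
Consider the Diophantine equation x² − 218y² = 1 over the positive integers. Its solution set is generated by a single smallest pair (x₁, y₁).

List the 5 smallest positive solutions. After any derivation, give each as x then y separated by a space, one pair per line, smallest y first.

√218 = [14; 1,3,3,1,28, …], period ℓ=5 (odd) → k=9
i=0: a=14 ⇒ p=14, q=1
i=1: a=1 ⇒ p=15, q=1
i=2: a=3 ⇒ p=59, q=4
i=3: a=3 ⇒ p=192, q=13
i=4: a=1 ⇒ p=251, q=17
i=5: a=28 ⇒ p=7220, q=489
i=6: a=1 ⇒ p=7471, q=506
i=7: a=3 ⇒ p=29633, q=2007
i=8: a=3 ⇒ p=96370, q=6527
i=9: a=1 ⇒ p=126003, q=8534
fundamental: x₁=126003, y₁=8534  (since 15876756009 − 218·72829156 = 1)
(126003+8534√218)^2 = 31753512017 + 2150619204√218
(126003+8534√218)^3 = 8002075549230099 + 541968943114690√218
(126003+8534√218)^4 = 2016571050827526816577 + 136579425476409948936√218
(126003+8534√218)^5 = 508188004226839647389073363 + 34418834696066196648450926√218

126003 8534
31753512017 2150619204
8002075549230099 541968943114690
2016571050827526816577 136579425476409948936
508188004226839647389073363 34418834696066196648450926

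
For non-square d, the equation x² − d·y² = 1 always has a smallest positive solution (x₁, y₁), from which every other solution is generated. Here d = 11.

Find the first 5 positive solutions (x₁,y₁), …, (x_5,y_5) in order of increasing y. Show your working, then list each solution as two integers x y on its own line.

√11 = [3; 3,6, …], period ℓ=2 (even) → k=1
k=0  a_k=3  p_k/q_k = 3/1
k=1  a_k=3  p_k/q_k = 10/3
fundamental: x₁=10, y₁=3  (since 100 − 11·9 = 1)
k=2:  x_2 = 10·10+11·3·3 = 199,  y_2 = 10·3+3·10 = 60
k=3:  x_3 = 10·199+11·3·60 = 3970,  y_3 = 10·60+3·199 = 1197
k=4:  x_4 = 10·3970+11·3·1197 = 79201,  y_4 = 10·1197+3·3970 = 23880
k=5:  x_5 = 10·79201+11·3·23880 = 1580050,  y_5 = 10·23880+3·79201 = 476403

10 3
199 60
3970 1197
79201 23880
1580050 476403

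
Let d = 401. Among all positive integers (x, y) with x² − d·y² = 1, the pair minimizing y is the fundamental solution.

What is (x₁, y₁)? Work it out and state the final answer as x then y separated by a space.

√401 → a₀=20, period (40); ℓ=1 odd so k=1
a_0=20:  p_0=20·1+0=20,  q_0=20·0+1=1
a_1=40:  p_1=40·20+1=801,  q_1=40·1+0=40
→ (801, 40).  Check: 801²=641601, 401·40²=641600, difference 1.

801 40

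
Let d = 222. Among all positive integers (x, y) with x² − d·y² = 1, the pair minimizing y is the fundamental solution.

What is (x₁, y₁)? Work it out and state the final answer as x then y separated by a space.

d=222: √d = [14; 1,8,1,28] (ℓ=4, even), read p_3/q_3
a_0=14:  p_0=14·1+0=14,  q_0=14·0+1=1
…
a_2=8:  p_2=8·15+14=134,  q_2=8·1+1=9
a_3=1:  p_3=1·134+15=149,  q_3=1·9+1=10
→ (149, 10).  Check: 149²=22201, 222·10²=22200, difference 1.

149 10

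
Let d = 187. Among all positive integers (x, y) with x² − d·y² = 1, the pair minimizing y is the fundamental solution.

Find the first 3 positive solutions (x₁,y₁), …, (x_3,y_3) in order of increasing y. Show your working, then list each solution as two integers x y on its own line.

√187 = [13; 1,2,13,2,1,26, …], period ℓ=6 (even) → k=5
i=0: a=13 ⇒ p=13, q=1
i=1: a=1 ⇒ p=14, q=1
…
i=3: a=13 ⇒ p=547, q=40
i=4: a=2 ⇒ p=1135, q=83
i=5: a=1 ⇒ p=1682, q=123
(x₁, y₁) = (1682, 123);  1682² − 187·123² = 1 ✓
k=2:  x_2 = 1682·1682+187·123·123 = 5658247,  y_2 = 1682·123+123·1682 = 413772
k=3:  x_3 = 1682·5658247+187·123·413772 = 19034341226,  y_3 = 1682·413772+123·5658247 = 1391928885

1682 123
5658247 413772
19034341226 1391928885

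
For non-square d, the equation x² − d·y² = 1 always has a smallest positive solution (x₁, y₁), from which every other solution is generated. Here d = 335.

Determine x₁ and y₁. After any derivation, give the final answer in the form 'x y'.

604 33

[18; 3,3,3,36] for √335; ℓ=4 ⇒ convergent index 3
i=0: a=18 ⇒ p=18, q=1
…
i=2: a=3 ⇒ p=183, q=10
i=3: a=3 ⇒ p=604, q=33
fundamental: x₁=604, y₁=33  (since 364816 − 335·1089 = 1)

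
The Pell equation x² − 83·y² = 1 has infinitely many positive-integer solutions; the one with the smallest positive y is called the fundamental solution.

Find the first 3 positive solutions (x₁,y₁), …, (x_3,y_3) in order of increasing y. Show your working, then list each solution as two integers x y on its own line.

√83 = [9; 9,18, …], period ℓ=2 (even) → k=1
i=0: a=9 ⇒ p=9, q=1
i=1: a=9 ⇒ p=82, q=9
(x₁, y₁) = (82, 9);  82² − 83·9² = 1 ✓
(x_2, y_2) = (82·82 + 83·9·9, 82·9 + 9·82) = (13447, 1476)
(x_3, y_3) = (82·13447 + 83·9·1476, 82·1476 + 9·13447) = (2205226, 242055)

82 9
13447 1476
2205226 242055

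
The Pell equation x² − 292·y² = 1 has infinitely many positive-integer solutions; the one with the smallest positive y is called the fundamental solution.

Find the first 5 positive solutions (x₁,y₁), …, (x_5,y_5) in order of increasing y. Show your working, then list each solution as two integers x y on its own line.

√292 → a₀=17, period (11,2,1,3,8,3,1,2,11,34); ℓ=10 even so k=9
step 0: (17, 1)  from 17·(1,0) + (0,1)
step 1: (188, 11)  from 11·(17,1) + (1,0)
…
step 3: (581, 34)  from 1·(393,23) + (188,11)
…
step 5: (17669, 1034)  from 8·(2136,125) + (581,34)
step 6: (55143, 3227)  from 3·(17669,1034) + (2136,125)
…
step 8: (200767, 11749)  from 2·(72812,4261) + (55143,3227)
step 9: (2281249, 133500)  from 11·(200767,11749) + (72812,4261)
fundamental: x₁=2281249, y₁=133500  (since 5204097000001 − 292·17822250000 = 1)
k=2:  x_2 = 2281249·2281249+292·133500·133500 = 10408194000001,  y_2 = 2281249·133500+133500·2281249 = 609093483000
k=3:  x_3 = 2281249·10408194000001+292·133500·609093483000 = 47487364308614281249,  y_3 = 2281249·609093483000+133500·10408194000001 = 2778987798000400500
k=4:  x_4 = 2281249·47487364308614281249+292·133500·2778987798000400500 = 216661004683313632776000001,  y_4 = 2281249·2778987798000400500+133500·47487364308614281249 = 12679126270400622186966000
k=5:  x_5 = 2281249·216661004683313632776000001+292·133500·12679126270400622186966000 = 988515400545561595548925838281249,  y_5 = 2281249·12679126270400622186966000+133500·216661004683313632776000001 = 57848488250447518938990000667500

2281249 133500
10408194000001 609093483000
47487364308614281249 2778987798000400500
216661004683313632776000001 12679126270400622186966000
988515400545561595548925838281249 57848488250447518938990000667500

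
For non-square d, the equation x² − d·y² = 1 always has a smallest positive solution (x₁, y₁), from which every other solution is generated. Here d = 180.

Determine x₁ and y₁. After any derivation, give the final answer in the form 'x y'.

d=180: √d = [13; 2,2,2,26] (ℓ=4, even), read p_3/q_3
k=0  a_k=13  p_k/q_k = 13/1
k=1  a_k=2  p_k/q_k = 27/2
k=2  a_k=2  p_k/q_k = 67/5
k=3  a_k=2  p_k/q_k = 161/12
→ (161, 12).  Check: 161²=25921, 180·12²=25920, difference 1.

161 12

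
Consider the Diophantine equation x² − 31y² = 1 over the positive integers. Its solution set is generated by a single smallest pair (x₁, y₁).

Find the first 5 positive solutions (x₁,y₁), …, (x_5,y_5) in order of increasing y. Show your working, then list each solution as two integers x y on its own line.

1520 273
4620799 829920
14047227440 2522956527
42703566796801 7669787012160
129818829015047600 23316149994009873

√31 → a₀=5, period (1,1,3,5,3,1,1,10); ℓ=8 even so k=7
i=0: a=5 ⇒ p=5, q=1
i=1: a=1 ⇒ p=6, q=1
i=2: a=1 ⇒ p=11, q=2
…
i=6: a=1 ⇒ p=863, q=155
i=7: a=1 ⇒ p=1520, q=273
→ (1520, 273).  Check: 1520²=2310400, 31·273²=2310399, difference 1.
k=2:  x_2 = 1520·1520+31·273·273 = 4620799,  y_2 = 1520·273+273·1520 = 829920
k=3:  x_3 = 1520·4620799+31·273·829920 = 14047227440,  y_3 = 1520·829920+273·4620799 = 2522956527
k=4:  x_4 = 1520·14047227440+31·273·2522956527 = 42703566796801,  y_4 = 1520·2522956527+273·14047227440 = 7669787012160
k=5:  x_5 = 1520·42703566796801+31·273·7669787012160 = 129818829015047600,  y_5 = 1520·7669787012160+273·42703566796801 = 23316149994009873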